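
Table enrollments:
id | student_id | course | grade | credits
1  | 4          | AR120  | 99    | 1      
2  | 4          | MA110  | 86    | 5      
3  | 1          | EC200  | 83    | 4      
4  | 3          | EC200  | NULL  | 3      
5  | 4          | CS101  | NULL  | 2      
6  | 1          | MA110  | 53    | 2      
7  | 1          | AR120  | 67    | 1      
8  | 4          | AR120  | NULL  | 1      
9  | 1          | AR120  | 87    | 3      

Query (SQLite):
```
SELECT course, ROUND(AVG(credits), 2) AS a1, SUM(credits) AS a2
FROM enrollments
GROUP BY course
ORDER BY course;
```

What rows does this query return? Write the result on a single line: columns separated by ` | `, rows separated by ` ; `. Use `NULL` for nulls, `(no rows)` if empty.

Group enrollments by course.
Per group compute: ROUND(AVG(credits), 2), SUM(credits).
  AR120: ids {1, 7, 8, 9} → ROUND(AVG(credits), 2)=1.5, SUM(credits)=6
  CS101: ids {5} → ROUND(AVG(credits), 2)=2, SUM(credits)=2
  EC200: ids {3, 4} → ROUND(AVG(credits), 2)=3.5, SUM(credits)=7
  MA110: ids {2, 6} → ROUND(AVG(credits), 2)=3.5, SUM(credits)=7

AR120 | 1.5 | 6 ; CS101 | 2 | 2 ; EC200 | 3.5 | 7 ; MA110 | 3.5 | 7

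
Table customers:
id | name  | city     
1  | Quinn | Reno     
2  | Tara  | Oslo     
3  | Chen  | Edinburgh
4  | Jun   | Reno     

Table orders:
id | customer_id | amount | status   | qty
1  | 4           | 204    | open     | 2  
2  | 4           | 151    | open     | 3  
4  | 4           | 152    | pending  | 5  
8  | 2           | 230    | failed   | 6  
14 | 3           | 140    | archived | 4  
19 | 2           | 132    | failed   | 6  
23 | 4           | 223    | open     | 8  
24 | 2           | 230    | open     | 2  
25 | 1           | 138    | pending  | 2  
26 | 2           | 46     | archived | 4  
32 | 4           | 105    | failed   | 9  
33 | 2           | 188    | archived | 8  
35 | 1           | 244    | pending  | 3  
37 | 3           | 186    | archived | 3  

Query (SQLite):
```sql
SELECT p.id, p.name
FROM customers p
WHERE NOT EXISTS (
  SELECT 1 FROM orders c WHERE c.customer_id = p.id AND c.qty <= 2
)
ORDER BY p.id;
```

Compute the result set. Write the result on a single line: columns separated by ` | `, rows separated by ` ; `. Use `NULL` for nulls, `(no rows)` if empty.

3 | Chen

For each customers row, check whether any orders with matching customer_id has qty <= 2.
Keep rows where that is false.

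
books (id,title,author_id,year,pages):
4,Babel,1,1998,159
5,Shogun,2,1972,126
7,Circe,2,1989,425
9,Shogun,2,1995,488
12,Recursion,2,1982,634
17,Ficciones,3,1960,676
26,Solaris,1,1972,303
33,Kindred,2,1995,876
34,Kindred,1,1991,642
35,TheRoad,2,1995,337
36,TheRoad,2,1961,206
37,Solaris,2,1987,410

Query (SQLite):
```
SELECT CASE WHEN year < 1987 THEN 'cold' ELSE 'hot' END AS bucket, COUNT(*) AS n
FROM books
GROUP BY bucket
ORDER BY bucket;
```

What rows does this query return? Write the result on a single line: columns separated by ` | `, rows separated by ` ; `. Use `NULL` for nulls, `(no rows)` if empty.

Bucket rows by year < 1987 → 'cold' else 'hot'; count each bucket.

cold | 5 ; hot | 7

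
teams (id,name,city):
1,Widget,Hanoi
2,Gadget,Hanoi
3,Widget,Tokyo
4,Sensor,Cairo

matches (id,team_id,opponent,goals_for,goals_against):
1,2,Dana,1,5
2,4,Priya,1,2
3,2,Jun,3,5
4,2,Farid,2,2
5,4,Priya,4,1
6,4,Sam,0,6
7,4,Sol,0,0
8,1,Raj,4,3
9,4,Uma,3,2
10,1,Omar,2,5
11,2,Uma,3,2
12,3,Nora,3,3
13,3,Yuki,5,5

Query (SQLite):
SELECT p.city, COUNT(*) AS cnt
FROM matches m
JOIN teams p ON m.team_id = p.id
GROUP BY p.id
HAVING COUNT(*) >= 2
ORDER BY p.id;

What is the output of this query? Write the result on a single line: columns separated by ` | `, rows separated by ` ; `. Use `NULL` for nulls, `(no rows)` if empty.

Join each matches row to its teams via team_id.
Group joined rows by teams.id; compute COUNT(*) per group.
HAVING: keep groups with count ≥ 2.
  1: ids {8, 10} → COUNT(*)=2
  2: ids {1, 3, 4, 11} → COUNT(*)=4
  3: ids {12, 13} → COUNT(*)=2
  4: ids {2, 5, 6, 7, 9} → COUNT(*)=5

Hanoi | 2 ; Hanoi | 4 ; Tokyo | 2 ; Cairo | 5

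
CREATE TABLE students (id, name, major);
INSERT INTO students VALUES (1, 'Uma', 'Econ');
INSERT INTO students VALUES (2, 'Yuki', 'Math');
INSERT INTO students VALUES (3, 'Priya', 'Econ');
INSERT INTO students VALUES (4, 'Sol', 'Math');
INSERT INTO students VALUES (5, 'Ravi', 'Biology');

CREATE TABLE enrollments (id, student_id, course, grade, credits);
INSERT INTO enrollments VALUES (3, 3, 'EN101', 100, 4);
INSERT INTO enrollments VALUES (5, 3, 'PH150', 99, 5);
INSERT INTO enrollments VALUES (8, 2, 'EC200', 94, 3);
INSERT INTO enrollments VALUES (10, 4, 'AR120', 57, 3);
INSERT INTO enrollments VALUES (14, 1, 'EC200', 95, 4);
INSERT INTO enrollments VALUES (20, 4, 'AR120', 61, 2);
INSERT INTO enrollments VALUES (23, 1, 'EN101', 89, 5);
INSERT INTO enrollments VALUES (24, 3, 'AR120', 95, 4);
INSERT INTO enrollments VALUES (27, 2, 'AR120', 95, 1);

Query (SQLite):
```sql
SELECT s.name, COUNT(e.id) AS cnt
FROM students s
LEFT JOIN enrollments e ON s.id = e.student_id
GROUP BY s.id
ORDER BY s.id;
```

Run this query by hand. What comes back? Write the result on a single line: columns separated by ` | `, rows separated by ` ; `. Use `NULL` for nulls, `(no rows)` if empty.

Uma | 2 ; Yuki | 2 ; Priya | 3 ; Sol | 2 ; Ravi | 0

LEFT JOIN keeps every students row; unmatched ones get NULL for enrollments columns.
Group by students.id and compute COUNT(e.id). COUNT(col) of an all-NULL group is 0.
  1: ids {14, 23} → COUNT(e.id)=2
  2: ids {8, 27} → COUNT(e.id)=2
  3: ids {3, 5, 24} → COUNT(e.id)=3
  4: ids {10, 20} → COUNT(e.id)=2
  5: ids {—} → COUNT(e.id)=0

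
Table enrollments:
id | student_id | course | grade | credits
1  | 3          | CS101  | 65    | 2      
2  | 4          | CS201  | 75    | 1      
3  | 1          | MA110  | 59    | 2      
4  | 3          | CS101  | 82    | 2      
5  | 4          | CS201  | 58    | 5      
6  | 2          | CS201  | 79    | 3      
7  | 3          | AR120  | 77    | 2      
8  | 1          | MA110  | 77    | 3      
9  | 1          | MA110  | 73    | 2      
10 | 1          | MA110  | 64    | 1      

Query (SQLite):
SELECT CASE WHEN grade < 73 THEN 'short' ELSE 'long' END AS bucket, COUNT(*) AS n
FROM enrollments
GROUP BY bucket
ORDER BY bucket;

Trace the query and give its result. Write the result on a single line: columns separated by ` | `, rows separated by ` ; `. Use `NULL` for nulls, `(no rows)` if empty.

long | 6 ; short | 4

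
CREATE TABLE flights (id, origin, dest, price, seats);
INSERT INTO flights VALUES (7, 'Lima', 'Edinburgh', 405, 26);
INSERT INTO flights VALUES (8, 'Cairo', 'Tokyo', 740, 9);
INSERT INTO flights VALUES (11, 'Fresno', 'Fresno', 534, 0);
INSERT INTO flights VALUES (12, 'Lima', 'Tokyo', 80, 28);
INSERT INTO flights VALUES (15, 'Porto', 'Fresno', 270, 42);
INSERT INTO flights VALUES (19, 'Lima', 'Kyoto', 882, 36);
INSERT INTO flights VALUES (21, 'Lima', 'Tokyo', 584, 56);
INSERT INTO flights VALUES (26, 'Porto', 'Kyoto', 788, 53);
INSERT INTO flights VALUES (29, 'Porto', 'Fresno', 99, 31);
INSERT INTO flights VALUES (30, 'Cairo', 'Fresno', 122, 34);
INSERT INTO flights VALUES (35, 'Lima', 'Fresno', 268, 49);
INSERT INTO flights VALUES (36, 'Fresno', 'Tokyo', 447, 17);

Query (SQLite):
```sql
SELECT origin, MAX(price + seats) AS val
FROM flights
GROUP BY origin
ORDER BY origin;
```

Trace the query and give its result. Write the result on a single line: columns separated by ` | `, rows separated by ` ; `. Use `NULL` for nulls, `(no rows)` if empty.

For each row compute price + seats.
Group by origin; take MAX of the expression per group.
  Cairo: ids {8, 30} → MAX(price + seats)=749
  Fresno: ids {11, 36} → MAX(price + seats)=534
  Lima: ids {7, 12, 19, 21, 35} → MAX(price + seats)=918
  Porto: ids {15, 26, 29} → MAX(price + seats)=841

Cairo | 749 ; Fresno | 534 ; Lima | 918 ; Porto | 841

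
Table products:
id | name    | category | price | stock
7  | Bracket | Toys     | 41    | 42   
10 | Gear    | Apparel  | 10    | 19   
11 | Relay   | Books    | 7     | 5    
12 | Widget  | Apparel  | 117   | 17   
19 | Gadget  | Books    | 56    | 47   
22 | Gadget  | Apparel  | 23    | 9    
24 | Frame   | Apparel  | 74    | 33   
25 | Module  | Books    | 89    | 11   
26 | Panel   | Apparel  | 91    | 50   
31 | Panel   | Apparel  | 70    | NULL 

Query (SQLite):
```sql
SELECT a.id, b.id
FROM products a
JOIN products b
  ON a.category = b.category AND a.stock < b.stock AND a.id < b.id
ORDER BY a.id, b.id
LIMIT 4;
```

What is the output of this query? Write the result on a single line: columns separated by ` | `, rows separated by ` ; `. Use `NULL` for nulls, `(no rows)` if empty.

Pairs (a,b) with same category, a.stock < b.stock, a.id < b.id.
category groups: Apparel:{10,12,22,24,26,31} Books:{11,19,25} Toys:{7}
Ordered by (a.id, b.id); first 4.

10 | 24 ; 10 | 26 ; 11 | 19 ; 11 | 25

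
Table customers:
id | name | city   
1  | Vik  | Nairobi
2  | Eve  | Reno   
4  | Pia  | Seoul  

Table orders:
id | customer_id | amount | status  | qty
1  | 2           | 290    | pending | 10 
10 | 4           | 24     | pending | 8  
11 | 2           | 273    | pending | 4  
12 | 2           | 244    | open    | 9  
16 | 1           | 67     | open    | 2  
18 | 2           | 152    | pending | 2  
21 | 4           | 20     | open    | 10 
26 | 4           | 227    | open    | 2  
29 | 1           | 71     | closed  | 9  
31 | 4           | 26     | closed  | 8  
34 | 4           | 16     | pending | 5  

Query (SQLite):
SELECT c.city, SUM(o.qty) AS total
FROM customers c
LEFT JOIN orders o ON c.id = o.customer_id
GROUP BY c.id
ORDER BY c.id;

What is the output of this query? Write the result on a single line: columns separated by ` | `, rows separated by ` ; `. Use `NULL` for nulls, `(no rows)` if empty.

LEFT JOIN keeps every customers row; unmatched ones get NULL for orders columns.
Group by customers.id and compute SUM(o.qty). SUM over an all-NULL group is NULL.
  1: ids {16, 29} → SUM(o.qty)=11
  2: ids {1, 11, 12, 18} → SUM(o.qty)=25
  4: ids {10, 21, 26, 31, 34} → SUM(o.qty)=33

Nairobi | 11 ; Reno | 25 ; Seoul | 33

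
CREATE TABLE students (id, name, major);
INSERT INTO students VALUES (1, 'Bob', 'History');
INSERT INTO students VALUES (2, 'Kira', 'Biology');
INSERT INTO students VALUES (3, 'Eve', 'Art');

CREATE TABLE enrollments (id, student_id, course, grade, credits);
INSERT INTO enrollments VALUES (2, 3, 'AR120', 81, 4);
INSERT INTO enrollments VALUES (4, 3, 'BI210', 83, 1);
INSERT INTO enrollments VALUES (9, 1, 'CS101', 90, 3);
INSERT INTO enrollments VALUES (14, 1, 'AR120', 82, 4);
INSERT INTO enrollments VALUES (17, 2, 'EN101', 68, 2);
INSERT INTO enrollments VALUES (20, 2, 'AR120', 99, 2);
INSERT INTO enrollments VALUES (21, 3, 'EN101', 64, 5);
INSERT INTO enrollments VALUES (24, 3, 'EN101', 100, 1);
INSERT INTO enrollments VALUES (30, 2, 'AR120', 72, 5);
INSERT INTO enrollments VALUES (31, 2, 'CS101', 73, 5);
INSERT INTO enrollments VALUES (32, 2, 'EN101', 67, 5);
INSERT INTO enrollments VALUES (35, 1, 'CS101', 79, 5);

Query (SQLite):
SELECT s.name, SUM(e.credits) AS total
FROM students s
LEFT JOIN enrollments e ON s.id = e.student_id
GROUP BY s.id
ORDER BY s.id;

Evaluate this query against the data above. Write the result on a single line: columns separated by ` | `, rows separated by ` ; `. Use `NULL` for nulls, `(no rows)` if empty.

LEFT JOIN keeps every students row; unmatched ones get NULL for enrollments columns.
Group by students.id and compute SUM(e.credits). SUM over an all-NULL group is NULL.
  1: ids {9, 14, 35} → SUM(e.credits)=12
  2: ids {17, 20, 30, 31, 32} → SUM(e.credits)=19
  3: ids {2, 4, 21, 24} → SUM(e.credits)=11

Bob | 12 ; Kira | 19 ; Eve | 11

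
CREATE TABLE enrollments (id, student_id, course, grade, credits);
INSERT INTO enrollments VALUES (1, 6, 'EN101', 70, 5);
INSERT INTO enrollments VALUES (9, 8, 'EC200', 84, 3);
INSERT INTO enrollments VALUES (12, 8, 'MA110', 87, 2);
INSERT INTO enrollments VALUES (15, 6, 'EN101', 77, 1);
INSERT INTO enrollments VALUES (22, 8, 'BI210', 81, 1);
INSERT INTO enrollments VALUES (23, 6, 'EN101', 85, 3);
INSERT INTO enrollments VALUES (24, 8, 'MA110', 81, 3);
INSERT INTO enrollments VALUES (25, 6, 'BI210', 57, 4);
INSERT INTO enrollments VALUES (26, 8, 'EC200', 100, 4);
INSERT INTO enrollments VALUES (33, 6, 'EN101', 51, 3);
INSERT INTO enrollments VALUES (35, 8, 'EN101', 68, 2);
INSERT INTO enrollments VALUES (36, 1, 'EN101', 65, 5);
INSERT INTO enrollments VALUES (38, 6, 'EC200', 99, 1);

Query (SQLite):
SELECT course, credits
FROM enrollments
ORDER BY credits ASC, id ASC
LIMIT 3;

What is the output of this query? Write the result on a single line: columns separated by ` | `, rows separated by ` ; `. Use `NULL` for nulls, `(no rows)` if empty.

EN101 | 1 ; BI210 | 1 ; EC200 | 1

Sort by credits asc, tiebreak id asc: (1, id=15), (1, id=22), (1, id=38), (2, id=12), (2, id=35), (3, id=9) …. Take first 3.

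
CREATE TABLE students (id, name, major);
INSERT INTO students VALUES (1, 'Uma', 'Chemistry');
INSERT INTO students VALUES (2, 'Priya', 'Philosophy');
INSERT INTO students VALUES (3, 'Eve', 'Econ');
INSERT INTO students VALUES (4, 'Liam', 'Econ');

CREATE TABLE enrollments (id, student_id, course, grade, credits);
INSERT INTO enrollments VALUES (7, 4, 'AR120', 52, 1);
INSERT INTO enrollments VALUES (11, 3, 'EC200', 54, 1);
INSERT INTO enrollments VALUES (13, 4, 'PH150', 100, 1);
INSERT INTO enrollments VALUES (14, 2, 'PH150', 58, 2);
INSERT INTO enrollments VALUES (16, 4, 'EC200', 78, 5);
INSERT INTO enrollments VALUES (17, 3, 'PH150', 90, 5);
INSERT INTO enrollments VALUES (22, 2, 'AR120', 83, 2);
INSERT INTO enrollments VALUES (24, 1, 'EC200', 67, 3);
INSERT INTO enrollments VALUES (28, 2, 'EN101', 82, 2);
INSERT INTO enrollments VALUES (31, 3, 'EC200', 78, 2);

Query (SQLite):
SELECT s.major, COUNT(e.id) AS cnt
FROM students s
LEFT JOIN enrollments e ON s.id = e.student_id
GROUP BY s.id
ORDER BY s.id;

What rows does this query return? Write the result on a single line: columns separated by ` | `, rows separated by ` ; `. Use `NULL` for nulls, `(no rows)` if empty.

Chemistry | 1 ; Philosophy | 3 ; Econ | 3 ; Econ | 3

LEFT JOIN keeps every students row; unmatched ones get NULL for enrollments columns.
Group by students.id and compute COUNT(e.id). COUNT(col) of an all-NULL group is 0.
  1: ids {24} → COUNT(e.id)=1
  2: ids {14, 22, 28} → COUNT(e.id)=3
  3: ids {11, 17, 31} → COUNT(e.id)=3
  4: ids {7, 13, 16} → COUNT(e.id)=3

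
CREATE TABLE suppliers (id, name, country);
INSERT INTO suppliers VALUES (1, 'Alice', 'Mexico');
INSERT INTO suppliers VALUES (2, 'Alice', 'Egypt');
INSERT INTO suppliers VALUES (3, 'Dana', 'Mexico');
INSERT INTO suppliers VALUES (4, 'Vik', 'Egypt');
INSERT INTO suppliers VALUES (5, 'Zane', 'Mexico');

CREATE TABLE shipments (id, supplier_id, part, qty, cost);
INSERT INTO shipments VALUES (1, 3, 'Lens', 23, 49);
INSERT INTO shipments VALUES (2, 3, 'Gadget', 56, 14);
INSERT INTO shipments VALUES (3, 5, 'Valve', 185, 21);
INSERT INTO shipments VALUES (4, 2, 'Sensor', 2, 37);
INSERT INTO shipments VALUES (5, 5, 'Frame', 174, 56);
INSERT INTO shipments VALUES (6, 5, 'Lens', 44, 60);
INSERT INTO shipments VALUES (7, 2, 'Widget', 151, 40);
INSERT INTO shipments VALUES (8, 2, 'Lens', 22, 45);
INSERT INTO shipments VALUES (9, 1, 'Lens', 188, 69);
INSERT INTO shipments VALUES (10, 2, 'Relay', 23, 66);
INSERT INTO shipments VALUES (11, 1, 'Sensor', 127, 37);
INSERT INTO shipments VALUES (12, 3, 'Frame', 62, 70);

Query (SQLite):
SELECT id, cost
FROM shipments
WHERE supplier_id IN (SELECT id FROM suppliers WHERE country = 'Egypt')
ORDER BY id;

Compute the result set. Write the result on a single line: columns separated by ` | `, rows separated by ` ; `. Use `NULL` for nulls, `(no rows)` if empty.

4 | 37 ; 7 | 40 ; 8 | 45 ; 10 | 66

Inner query: suppliers.id where country = 'Egypt'.
Outer: keep shipments rows whose supplier_id is in that set.
Inner query → {2, 4}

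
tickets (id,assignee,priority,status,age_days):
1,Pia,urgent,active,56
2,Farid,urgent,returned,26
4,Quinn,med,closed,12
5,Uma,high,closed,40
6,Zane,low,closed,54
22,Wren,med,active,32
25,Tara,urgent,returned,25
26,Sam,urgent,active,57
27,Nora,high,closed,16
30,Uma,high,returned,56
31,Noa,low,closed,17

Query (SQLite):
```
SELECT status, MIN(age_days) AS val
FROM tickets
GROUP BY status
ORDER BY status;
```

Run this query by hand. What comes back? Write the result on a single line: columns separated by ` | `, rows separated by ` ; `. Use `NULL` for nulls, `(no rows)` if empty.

active | 32 ; closed | 12 ; returned | 25

Partition tickets by status; compute MIN(age_days) within each group.
  active: ids {1, 22, 26} → MIN(age_days)=32
  closed: ids {4, 5, 6, 27, 31} → MIN(age_days)=12
  returned: ids {2, 25, 30} → MIN(age_days)=25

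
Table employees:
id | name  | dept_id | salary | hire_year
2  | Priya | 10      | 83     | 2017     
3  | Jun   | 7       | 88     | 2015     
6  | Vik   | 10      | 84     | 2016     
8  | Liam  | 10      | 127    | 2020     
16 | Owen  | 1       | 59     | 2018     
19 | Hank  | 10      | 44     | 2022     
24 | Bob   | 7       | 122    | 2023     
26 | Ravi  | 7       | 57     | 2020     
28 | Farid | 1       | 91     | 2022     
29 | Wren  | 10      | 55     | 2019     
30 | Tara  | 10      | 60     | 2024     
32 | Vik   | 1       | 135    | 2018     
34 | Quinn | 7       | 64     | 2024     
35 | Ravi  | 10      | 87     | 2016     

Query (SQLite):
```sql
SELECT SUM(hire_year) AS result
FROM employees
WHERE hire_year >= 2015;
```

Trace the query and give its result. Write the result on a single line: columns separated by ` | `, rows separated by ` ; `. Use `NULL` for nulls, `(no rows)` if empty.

28274

Rows where hire_year >= 2015 → hire_year values: [2017, 2015, 2016, 2020, 2018, 2022, 2023, 2020, 2022, 2019, 2024, 2018, 2024, 2016].
SUM of non-NULL values = 28274.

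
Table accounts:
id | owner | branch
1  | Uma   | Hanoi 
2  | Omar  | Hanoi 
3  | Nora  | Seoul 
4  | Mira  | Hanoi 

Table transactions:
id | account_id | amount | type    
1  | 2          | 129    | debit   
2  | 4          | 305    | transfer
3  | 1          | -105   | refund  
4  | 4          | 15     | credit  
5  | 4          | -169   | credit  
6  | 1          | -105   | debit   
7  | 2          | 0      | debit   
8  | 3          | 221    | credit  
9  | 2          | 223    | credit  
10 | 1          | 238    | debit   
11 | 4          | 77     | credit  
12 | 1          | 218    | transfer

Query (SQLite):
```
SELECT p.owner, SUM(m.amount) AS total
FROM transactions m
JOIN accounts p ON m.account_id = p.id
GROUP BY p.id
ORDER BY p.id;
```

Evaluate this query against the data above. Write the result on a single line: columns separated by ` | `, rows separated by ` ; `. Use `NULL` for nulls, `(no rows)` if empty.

Join each transactions row to its accounts via account_id.
Group joined rows by accounts.id; compute SUM(m.amount) per group.
  1: ids {3, 6, 10, 12} → SUM(m.amount)=246
  2: ids {1, 7, 9} → SUM(m.amount)=352
  3: ids {8} → SUM(m.amount)=221
  4: ids {2, 4, 5, 11} → SUM(m.amount)=228

Uma | 246 ; Omar | 352 ; Nora | 221 ; Mira | 228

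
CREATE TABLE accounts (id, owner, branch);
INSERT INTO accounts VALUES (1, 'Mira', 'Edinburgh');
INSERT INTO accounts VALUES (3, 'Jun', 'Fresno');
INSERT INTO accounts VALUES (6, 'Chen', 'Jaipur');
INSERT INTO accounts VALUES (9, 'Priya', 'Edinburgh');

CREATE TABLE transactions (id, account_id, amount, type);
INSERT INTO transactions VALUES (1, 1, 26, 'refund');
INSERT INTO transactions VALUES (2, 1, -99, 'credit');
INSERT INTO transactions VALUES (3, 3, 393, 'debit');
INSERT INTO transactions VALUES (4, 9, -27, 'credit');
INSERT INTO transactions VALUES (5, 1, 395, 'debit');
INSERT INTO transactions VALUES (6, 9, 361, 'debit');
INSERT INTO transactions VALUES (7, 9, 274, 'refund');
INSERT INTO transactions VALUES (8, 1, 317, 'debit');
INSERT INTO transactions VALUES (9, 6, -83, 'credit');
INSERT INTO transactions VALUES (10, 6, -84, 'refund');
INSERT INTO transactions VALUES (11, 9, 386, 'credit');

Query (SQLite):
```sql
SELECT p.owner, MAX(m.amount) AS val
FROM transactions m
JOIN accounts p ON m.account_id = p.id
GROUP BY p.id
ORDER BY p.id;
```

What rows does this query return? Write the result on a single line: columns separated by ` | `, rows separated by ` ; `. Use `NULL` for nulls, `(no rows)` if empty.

Mira | 395 ; Jun | 393 ; Chen | -83 ; Priya | 386

Join each transactions row to its accounts via account_id.
Group joined rows by accounts.id; compute MAX(m.amount) per group.
  1: ids {1, 2, 5, 8} → MAX(m.amount)=395
  3: ids {3} → MAX(m.amount)=393
  6: ids {9, 10} → MAX(m.amount)=-83
  9: ids {4, 6, 7, 11} → MAX(m.amount)=386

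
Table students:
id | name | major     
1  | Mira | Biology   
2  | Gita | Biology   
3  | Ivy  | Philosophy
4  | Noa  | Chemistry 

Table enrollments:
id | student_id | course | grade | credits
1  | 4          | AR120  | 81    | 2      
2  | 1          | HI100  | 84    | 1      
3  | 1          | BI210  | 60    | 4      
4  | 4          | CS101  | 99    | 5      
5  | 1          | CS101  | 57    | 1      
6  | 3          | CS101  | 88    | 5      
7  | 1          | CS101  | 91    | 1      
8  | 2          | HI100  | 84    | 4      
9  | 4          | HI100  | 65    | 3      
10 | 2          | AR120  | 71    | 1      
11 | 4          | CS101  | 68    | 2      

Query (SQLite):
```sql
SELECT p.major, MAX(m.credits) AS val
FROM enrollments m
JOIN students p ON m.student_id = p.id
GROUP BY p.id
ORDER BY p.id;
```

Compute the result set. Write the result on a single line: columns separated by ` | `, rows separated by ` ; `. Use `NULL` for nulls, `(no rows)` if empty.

Biology | 4 ; Biology | 4 ; Philosophy | 5 ; Chemistry | 5

Join each enrollments row to its students via student_id.
Group joined rows by students.id; compute MAX(m.credits) per group.
  1: ids {2, 3, 5, 7} → MAX(m.credits)=4
  2: ids {8, 10} → MAX(m.credits)=4
  3: ids {6} → MAX(m.credits)=5
  4: ids {1, 4, 9, 11} → MAX(m.credits)=5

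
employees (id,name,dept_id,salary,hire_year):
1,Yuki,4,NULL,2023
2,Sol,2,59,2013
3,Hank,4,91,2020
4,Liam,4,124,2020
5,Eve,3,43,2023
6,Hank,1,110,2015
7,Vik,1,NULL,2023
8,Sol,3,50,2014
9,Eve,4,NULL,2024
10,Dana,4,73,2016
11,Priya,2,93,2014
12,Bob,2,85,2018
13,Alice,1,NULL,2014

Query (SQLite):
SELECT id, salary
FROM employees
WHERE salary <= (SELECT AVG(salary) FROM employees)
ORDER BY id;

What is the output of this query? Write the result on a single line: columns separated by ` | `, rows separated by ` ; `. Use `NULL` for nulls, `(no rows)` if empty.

Scalar subquery: AVG(salary) over all employees rows = 80.888889 (≈; comparison uses full precision).
Keep rows where salary <= that value.

2 | 59 ; 5 | 43 ; 8 | 50 ; 10 | 73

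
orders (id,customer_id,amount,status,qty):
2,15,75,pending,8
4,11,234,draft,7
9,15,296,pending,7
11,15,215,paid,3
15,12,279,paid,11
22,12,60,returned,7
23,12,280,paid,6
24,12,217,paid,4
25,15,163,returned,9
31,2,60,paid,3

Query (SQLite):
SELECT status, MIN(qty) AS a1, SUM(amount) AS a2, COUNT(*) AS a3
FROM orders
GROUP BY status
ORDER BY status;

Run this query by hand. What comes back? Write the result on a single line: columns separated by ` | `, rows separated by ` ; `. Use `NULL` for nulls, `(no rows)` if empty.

draft | 7 | 234 | 1 ; paid | 3 | 1051 | 5 ; pending | 7 | 371 | 2 ; returned | 7 | 223 | 2

Group orders by status.
Per group compute: MIN(qty), SUM(amount), COUNT(*).
  draft: ids {4} → MIN(qty)=7, SUM(amount)=234, COUNT(*)=1
  paid: ids {11, 15, 23, 24, 31} → MIN(qty)=3, SUM(amount)=1051, COUNT(*)=5
  pending: ids {2, 9} → MIN(qty)=7, SUM(amount)=371, COUNT(*)=2
  returned: ids {22, 25} → MIN(qty)=7, SUM(amount)=223, COUNT(*)=2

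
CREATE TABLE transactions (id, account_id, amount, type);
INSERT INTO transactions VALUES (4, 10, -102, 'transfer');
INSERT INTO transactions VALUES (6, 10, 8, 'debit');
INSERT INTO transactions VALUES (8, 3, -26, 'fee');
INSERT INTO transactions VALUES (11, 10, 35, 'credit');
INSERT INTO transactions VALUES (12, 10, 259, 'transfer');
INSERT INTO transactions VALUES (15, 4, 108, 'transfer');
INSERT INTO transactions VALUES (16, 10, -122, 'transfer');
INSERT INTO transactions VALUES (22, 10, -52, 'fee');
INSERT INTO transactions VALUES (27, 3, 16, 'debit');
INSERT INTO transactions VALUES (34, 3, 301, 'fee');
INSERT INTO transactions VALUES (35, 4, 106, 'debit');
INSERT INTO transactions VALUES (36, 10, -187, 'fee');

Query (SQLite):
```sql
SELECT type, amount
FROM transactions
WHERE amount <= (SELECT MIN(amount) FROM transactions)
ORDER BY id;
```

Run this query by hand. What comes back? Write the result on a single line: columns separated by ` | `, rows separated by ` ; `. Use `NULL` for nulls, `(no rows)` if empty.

Scalar subquery: MIN(amount) over all transactions rows = -187.
Keep rows where amount <= that value.

fee | -187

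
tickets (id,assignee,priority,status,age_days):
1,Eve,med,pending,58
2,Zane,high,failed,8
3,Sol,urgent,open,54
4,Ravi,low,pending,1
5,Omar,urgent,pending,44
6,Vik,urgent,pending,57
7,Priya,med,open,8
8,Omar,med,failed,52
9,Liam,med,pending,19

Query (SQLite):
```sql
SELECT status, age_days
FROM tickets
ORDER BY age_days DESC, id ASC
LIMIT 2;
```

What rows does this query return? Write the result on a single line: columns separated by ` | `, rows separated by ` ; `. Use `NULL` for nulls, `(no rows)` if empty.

pending | 58 ; pending | 57

Sort by age_days desc, tiebreak id asc: (58, id=1), (57, id=6), (54, id=3), (52, id=8), (44, id=5) …. Take first 2.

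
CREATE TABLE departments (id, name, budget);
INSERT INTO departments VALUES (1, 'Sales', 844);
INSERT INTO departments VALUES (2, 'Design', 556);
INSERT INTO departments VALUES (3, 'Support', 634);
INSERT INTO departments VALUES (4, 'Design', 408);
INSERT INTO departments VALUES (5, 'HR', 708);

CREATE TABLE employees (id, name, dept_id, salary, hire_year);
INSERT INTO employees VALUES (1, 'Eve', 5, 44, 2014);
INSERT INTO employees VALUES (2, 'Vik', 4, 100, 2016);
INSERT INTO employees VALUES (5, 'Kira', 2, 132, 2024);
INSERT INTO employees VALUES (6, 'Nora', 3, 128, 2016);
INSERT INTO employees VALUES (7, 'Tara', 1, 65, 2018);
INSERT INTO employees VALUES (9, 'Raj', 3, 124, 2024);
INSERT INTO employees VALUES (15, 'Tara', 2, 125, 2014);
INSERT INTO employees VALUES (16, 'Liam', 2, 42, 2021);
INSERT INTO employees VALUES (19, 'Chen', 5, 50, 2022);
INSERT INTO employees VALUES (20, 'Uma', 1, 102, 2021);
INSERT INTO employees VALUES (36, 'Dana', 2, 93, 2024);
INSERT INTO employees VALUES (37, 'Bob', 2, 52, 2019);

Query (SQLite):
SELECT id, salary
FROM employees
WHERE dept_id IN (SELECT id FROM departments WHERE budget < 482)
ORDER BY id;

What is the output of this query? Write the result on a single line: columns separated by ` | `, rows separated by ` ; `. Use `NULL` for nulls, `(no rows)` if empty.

2 | 100

Inner query: departments.id where budget < 482.
Outer: keep employees rows whose dept_id is in that set.
Inner query → {4}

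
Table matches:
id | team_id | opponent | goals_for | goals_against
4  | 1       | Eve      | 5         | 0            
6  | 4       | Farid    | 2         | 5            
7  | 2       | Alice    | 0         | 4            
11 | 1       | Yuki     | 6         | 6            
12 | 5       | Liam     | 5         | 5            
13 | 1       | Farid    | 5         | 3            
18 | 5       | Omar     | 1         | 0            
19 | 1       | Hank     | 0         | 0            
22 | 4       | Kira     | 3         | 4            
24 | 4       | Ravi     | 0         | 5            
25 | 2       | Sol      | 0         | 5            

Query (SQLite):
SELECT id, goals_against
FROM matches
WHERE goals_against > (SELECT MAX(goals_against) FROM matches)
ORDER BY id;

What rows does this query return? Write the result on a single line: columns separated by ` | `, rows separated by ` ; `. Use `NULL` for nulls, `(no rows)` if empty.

(no rows)

Scalar subquery: MAX(goals_against) over all matches rows = 6.
Keep rows where goals_against > that value.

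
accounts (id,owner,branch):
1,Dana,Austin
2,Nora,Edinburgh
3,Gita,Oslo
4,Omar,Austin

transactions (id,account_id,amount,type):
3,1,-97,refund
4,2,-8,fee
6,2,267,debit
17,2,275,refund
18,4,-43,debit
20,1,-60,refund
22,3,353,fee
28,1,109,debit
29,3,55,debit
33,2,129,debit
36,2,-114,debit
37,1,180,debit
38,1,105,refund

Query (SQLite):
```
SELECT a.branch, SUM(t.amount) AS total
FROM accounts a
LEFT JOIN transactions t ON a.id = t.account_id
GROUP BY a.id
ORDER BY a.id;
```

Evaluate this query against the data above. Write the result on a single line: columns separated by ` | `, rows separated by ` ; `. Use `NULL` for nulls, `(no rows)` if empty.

LEFT JOIN keeps every accounts row; unmatched ones get NULL for transactions columns.
Group by accounts.id and compute SUM(t.amount). SUM over an all-NULL group is NULL.
  1: ids {3, 20, 28, 37, 38} → SUM(t.amount)=237
  2: ids {4, 6, 17, 33, 36} → SUM(t.amount)=549
  3: ids {22, 29} → SUM(t.amount)=408
  4: ids {18} → SUM(t.amount)=-43

Austin | 237 ; Edinburgh | 549 ; Oslo | 408 ; Austin | -43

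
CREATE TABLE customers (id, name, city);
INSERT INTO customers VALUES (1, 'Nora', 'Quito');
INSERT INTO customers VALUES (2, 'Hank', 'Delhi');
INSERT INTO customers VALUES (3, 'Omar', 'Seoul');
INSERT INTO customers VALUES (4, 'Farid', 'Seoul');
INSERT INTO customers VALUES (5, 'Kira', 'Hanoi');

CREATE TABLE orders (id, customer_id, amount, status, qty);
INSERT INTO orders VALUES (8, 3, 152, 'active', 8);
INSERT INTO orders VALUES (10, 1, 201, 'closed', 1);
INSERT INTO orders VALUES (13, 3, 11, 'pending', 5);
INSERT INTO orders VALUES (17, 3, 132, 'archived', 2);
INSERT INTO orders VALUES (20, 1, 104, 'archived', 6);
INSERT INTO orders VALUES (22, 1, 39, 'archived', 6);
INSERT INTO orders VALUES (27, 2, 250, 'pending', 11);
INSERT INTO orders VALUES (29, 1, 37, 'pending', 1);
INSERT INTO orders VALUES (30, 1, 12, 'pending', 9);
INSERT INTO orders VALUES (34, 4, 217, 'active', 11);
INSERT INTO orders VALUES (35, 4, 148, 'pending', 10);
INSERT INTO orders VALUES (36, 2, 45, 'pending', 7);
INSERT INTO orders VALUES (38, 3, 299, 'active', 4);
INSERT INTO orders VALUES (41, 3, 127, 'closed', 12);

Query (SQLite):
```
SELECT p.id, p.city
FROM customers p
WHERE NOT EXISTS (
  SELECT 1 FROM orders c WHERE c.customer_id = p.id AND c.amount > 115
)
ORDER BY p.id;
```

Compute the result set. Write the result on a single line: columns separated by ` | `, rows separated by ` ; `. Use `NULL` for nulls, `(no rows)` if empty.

5 | Hanoi

For each customers row, check whether any orders with matching customer_id has amount > 115.
Keep rows where that is false.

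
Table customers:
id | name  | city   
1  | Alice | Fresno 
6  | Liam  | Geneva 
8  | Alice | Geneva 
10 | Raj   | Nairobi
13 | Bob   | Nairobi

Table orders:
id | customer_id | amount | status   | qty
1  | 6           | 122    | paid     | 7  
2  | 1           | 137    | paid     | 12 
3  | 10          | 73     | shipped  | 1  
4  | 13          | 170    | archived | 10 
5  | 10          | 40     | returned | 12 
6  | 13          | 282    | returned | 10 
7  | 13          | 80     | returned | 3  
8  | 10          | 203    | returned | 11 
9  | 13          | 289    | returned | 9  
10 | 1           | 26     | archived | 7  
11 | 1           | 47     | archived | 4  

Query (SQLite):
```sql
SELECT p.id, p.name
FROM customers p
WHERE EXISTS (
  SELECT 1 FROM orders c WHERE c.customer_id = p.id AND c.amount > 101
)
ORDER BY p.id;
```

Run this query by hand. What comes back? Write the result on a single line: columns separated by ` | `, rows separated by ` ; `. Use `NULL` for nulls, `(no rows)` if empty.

For each customers row, check whether any orders with matching customer_id has amount > 101.
Keep rows where that is true.

1 | Alice ; 6 | Liam ; 10 | Raj ; 13 | Bob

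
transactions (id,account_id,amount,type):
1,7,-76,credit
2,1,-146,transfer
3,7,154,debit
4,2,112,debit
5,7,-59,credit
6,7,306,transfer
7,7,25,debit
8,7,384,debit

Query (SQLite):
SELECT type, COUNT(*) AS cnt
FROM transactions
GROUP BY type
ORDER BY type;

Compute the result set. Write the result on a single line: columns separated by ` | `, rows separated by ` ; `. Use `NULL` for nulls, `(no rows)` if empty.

Partition transactions by type; compute COUNT(*) within each group.
  credit: ids {1, 5} → COUNT(*)=2
  debit: ids {3, 4, 7, 8} → COUNT(*)=4
  transfer: ids {2, 6} → COUNT(*)=2

credit | 2 ; debit | 4 ; transfer | 2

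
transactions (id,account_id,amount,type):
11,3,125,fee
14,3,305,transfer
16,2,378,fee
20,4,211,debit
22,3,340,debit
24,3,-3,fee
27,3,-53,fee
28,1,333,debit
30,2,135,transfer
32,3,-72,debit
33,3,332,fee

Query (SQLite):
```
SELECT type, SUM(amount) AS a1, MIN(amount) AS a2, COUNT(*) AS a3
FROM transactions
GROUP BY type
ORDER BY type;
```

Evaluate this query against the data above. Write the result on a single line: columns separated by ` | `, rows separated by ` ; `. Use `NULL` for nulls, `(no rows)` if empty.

debit | 812 | -72 | 4 ; fee | 779 | -53 | 5 ; transfer | 440 | 135 | 2

Group transactions by type.
Per group compute: SUM(amount), MIN(amount), COUNT(*).
  debit: ids {20, 22, 28, 32} → SUM(amount)=812, MIN(amount)=-72, COUNT(*)=4
  fee: ids {11, 16, 24, 27, 33} → SUM(amount)=779, MIN(amount)=-53, COUNT(*)=5
  transfer: ids {14, 30} → SUM(amount)=440, MIN(amount)=135, COUNT(*)=2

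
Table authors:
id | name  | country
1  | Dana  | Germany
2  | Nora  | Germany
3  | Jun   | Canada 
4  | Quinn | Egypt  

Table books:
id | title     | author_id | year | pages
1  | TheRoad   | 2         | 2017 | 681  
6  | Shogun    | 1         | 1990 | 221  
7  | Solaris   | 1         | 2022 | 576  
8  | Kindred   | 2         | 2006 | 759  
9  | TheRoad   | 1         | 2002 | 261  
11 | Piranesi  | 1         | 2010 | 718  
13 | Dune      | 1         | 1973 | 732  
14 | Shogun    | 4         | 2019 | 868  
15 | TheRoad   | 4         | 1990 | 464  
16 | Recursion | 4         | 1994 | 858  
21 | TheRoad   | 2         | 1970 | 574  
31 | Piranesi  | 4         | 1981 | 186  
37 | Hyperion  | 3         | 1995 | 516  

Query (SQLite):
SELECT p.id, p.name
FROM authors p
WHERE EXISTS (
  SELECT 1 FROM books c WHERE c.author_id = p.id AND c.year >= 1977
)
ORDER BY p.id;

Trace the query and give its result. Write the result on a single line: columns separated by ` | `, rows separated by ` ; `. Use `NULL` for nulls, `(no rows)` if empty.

For each authors row, check whether any books with matching author_id has year >= 1977.
Keep rows where that is true.

1 | Dana ; 2 | Nora ; 3 | Jun ; 4 | Quinn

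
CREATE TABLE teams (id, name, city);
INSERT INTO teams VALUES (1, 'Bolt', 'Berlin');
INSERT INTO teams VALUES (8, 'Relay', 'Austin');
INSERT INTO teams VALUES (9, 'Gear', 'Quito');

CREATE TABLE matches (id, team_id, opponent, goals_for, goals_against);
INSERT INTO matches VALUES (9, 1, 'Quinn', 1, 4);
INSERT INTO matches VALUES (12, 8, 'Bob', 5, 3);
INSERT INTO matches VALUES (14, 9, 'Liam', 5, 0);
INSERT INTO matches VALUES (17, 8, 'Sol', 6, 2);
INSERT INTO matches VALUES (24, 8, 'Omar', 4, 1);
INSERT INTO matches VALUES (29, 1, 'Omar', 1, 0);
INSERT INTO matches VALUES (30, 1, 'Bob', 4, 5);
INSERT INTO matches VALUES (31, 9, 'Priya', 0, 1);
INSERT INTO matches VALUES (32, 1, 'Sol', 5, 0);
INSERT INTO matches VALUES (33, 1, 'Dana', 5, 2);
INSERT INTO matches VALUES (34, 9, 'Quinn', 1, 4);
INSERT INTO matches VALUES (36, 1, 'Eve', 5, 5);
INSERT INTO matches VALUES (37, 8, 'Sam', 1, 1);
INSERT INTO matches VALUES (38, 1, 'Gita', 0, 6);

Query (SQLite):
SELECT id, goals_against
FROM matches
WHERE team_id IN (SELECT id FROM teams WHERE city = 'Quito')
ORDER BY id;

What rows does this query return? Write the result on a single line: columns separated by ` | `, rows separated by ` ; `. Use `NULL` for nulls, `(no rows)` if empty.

14 | 0 ; 31 | 1 ; 34 | 4

Inner query: teams.id where city = 'Quito'.
Outer: keep matches rows whose team_id is in that set.
Inner query → {9}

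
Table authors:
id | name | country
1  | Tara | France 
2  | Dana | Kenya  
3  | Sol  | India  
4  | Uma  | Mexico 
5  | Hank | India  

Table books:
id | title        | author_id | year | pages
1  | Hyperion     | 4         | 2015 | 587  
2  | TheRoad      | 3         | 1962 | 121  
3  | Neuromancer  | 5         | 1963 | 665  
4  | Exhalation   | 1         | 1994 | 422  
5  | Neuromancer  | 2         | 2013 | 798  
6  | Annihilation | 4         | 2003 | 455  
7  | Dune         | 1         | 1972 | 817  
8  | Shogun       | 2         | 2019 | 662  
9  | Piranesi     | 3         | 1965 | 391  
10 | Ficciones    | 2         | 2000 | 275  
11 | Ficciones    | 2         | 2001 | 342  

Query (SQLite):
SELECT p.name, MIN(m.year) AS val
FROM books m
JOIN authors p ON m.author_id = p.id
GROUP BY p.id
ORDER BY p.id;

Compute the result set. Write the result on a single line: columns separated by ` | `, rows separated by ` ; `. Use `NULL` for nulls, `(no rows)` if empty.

Tara | 1972 ; Dana | 2000 ; Sol | 1962 ; Uma | 2003 ; Hank | 1963

Join each books row to its authors via author_id.
Group joined rows by authors.id; compute MIN(m.year) per group.
  1: ids {4, 7} → MIN(m.year)=1972
  2: ids {5, 8, 10, 11} → MIN(m.year)=2000
  3: ids {2, 9} → MIN(m.year)=1962
  4: ids {1, 6} → MIN(m.year)=2003
  5: ids {3} → MIN(m.year)=1963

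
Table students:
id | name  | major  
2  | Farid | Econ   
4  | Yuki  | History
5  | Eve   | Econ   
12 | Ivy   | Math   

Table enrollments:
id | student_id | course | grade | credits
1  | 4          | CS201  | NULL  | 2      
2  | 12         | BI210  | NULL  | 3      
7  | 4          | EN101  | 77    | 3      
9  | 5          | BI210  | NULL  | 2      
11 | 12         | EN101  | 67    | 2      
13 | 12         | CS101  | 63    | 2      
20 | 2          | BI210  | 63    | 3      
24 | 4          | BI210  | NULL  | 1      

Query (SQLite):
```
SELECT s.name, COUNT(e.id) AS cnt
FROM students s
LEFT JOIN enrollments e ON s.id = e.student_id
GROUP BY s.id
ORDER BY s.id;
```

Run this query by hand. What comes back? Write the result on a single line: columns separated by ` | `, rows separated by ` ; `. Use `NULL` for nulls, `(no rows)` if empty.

LEFT JOIN keeps every students row; unmatched ones get NULL for enrollments columns.
Group by students.id and compute COUNT(e.id). COUNT(col) of an all-NULL group is 0.
  2: ids {20} → COUNT(e.id)=1
  4: ids {1, 7, 24} → COUNT(e.id)=3
  5: ids {9} → COUNT(e.id)=1
  12: ids {2, 11, 13} → COUNT(e.id)=3

Farid | 1 ; Yuki | 3 ; Eve | 1 ; Ivy | 3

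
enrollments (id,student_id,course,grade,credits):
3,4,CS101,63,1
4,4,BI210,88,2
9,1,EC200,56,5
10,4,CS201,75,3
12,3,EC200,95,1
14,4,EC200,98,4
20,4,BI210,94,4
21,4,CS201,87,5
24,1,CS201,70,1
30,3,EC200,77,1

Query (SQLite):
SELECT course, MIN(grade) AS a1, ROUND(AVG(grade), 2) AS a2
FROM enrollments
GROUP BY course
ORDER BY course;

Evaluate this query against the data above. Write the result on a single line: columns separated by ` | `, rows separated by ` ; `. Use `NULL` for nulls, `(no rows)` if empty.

Group enrollments by course.
Per group compute: MIN(grade), ROUND(AVG(grade), 2).
  BI210: ids {4, 20} → MIN(grade)=88, ROUND(AVG(grade), 2)=91
  CS101: ids {3} → MIN(grade)=63, ROUND(AVG(grade), 2)=63
  CS201: ids {10, 21, 24} → MIN(grade)=70, ROUND(AVG(grade), 2)=77.33
  EC200: ids {9, 12, 14, 30} → MIN(grade)=56, ROUND(AVG(grade), 2)=81.5

BI210 | 88 | 91 ; CS101 | 63 | 63 ; CS201 | 70 | 77.33 ; EC200 | 56 | 81.5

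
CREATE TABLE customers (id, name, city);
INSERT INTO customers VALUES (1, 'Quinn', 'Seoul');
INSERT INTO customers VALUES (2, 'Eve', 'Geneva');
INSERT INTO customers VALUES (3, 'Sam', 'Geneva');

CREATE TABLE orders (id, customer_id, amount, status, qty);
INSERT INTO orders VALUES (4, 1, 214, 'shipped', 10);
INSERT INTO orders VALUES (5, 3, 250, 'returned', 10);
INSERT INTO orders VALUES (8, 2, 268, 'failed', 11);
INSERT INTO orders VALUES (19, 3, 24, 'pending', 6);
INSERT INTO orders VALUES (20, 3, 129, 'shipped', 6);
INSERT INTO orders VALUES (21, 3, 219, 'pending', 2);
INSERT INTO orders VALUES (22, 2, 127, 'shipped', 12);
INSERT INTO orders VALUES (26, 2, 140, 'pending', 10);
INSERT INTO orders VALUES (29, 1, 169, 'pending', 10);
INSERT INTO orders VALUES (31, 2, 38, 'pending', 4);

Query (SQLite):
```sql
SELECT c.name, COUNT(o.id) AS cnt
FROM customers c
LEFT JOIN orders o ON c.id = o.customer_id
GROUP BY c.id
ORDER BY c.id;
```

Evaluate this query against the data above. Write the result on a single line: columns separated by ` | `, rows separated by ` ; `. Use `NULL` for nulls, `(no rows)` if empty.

LEFT JOIN keeps every customers row; unmatched ones get NULL for orders columns.
Group by customers.id and compute COUNT(o.id). COUNT(col) of an all-NULL group is 0.
  1: ids {4, 29} → COUNT(o.id)=2
  2: ids {8, 22, 26, 31} → COUNT(o.id)=4
  3: ids {5, 19, 20, 21} → COUNT(o.id)=4

Quinn | 2 ; Eve | 4 ; Sam | 4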